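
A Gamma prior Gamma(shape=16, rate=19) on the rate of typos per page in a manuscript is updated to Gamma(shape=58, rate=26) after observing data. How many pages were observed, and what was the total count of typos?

n = 7 pages with total 42 typos

A Gamma(α, β) prior (rate parametrization) on a Poisson rate with n observations summing to S gives posterior Gamma(α+S, β+n).
Matching: Σxᵢ = 58 − 16 = 42 and n = 26 − 19 = 7.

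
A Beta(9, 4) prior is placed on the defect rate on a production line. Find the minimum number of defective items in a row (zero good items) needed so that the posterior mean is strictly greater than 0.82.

After k defective items and 0 good items the posterior is Beta(9+k, 4), with mean (9+k)/(9+4+k).
Set (9+k)/(13+k) > 0.82 and solve: k > (0.82·13 − 9)/(1 − 0.82) = 9.222.
The smallest integer exceeding 9.222 is 10, and checking k=10: (19)/(23) = 0.8261 > 0.82.

k = 10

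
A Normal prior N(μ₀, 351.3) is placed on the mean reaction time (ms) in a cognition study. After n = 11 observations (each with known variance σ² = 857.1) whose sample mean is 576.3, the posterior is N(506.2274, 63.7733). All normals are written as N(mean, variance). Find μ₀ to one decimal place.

μ₀ = 190.3

The posterior mean is a precision-weighted average: μ_n = (τ₀μ₀ + τ_data·x̄)/(τ₀+τ_data), with τ₀=1/σ₀² and τ_data=n/σ².
Here τ₀ = 1/351.3 = 0.002847 and τ_data = 11/857.1 = 0.012834, so τ_n = 0.015681.
Rearranging for μ₀: μ₀ = (μ_n·τ_n − τ_data·x̄)/τ₀ = (506.2274·0.015681 − 0.012834·576.3) / 0.002847 = 0.541918/0.002847 ≈ 190.3.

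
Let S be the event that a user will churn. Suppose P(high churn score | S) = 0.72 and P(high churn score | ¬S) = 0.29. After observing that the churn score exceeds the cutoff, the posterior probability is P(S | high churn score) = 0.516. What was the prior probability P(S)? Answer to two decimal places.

Bayes' rule in odds form gives O(S|E) = O(S)·[P(E|S)/P(E|¬S)], hence O(S) = O(S|E)/LR.
Posterior odds = 0.516/(1−0.516) = 1.0661. LR = 0.72/0.29 = 2.4828.
Prior odds = 1.0661/2.4828 = 0.4294, so P(S) = 0.4294/(1+0.4294) ≈ 0.30.

P(S) = 0.30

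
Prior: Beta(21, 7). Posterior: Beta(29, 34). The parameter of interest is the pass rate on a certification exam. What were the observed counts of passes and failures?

A Beta(a, b) prior with s successes and f failures in binomial data gives a Beta(a+s, b+f) posterior.
So s = 29 − 21 = 8 and f = 34 − 7 = 27.

8 passes and 27 failures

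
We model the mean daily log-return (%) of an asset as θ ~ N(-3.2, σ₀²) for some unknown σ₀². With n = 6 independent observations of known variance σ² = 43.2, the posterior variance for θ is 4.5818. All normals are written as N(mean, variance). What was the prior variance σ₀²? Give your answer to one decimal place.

For the Normal–Normal model with known σ², precisions add: τ_n = τ₀ + n/σ².
So 1/σ₀² = 1/4.5818 − 6/43.2 = 0.218255 − 0.138889 = 0.079366.
Hence σ₀² = 1/0.079366 ≈ 12.6.

σ₀² = 12.6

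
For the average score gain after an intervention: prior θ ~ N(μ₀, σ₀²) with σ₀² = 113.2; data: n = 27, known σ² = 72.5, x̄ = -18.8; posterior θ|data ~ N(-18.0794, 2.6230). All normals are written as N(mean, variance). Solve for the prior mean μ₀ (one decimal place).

μ₀ = 12.3

The posterior mean is a precision-weighted average: μ_n = (τ₀μ₀ + τ_data·x̄)/(τ₀+τ_data), with τ₀=1/σ₀² and τ_data=n/σ².
Here τ₀ = 1/113.2 = 0.008834 and τ_data = 27/72.5 = 0.372414, so τ_n = 0.381248.
Rearranging for μ₀: μ₀ = (μ_n·τ_n − τ_data·x̄)/τ₀ = (-18.0794·0.381248 − 0.372414·-18.8) / 0.008834 = 0.108648/0.008834 ≈ 12.3.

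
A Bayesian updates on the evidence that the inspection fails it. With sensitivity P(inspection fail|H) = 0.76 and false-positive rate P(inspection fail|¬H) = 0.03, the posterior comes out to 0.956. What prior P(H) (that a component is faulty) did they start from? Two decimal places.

P(H) = 0.46

In odds form, posterior odds = prior odds × likelihood ratio, so prior odds = posterior odds ÷ LR.
Posterior odds = 0.956/(1−0.956) = 21.7273. LR = 0.76/0.03 = 25.3333.
Prior odds = 21.7273/25.3333 = 0.8577, so P(H) = 0.8577/(1+0.8577) ≈ 0.46.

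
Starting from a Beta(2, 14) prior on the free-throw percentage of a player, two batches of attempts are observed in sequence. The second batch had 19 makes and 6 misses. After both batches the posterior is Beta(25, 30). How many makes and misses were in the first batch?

4 makes and 10 misses

Because Beta–binomial updating is additive in the counts, the combined data contributed (α_post−α_prior, β_post−β_prior) successes and failures.
Total across both batches: 25−2=23 makes, 30−14=16 misses.
Subtract the second batch: 23−19=4 makes and 16−6=10 misses.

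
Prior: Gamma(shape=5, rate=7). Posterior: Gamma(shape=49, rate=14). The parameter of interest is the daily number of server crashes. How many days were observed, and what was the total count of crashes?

n = 7 days with total 44 crashes

Gamma–Poisson conjugacy: posterior shape = α + Σxᵢ, posterior rate = β + n.
Matching: Σxᵢ = 49 − 5 = 44 and n = 14 − 7 = 7.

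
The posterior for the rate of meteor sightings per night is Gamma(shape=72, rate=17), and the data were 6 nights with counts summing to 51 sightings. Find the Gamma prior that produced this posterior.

Gamma(shape=21, rate=11)

Gamma–Poisson conjugacy: posterior shape = α + Σxᵢ, posterior rate = β + n.
So α = 72 − 51 = 21 and β = 17 − 6 = 11.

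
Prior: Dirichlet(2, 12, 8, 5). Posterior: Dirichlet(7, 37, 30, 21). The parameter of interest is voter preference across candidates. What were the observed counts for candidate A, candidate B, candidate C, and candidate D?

For a Dirichlet(α) prior with multinomial counts c, the posterior is Dirichlet(α + c) componentwise.
Counts are posterior − prior componentwise: 7−2=5, 37−12=25, 30−8=22, 21−5=16.

counts (5, 25, 22, 16)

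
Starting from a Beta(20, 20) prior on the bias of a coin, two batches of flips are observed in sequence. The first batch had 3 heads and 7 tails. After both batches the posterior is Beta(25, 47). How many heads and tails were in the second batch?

2 heads and 20 tails

Because Beta–binomial updating is additive in the counts, the combined data contributed (α_post−α_prior, β_post−β_prior) successes and failures.
Total across both batches: 25−20=5 heads, 47−20=27 tails.
Subtract the first batch: 5−3=2 heads and 27−7=20 tails.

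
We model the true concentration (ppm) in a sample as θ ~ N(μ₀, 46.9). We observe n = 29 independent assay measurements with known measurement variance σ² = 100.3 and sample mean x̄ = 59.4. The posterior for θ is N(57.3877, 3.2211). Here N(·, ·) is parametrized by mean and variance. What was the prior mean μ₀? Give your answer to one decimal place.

μ₀ = 30.1

With known observation variance, the Normal–Normal posterior has precision τ_n = τ₀ + n/σ² and mean μ_n = (τ₀μ₀ + (n/σ²)x̄)/τ_n.
Here τ₀ = 1/46.9 = 0.021322 and τ_data = 29/100.3 = 0.289133, so τ_n = 0.310455.
Rearranging for μ₀: μ₀ = (μ_n·τ_n − τ_data·x̄)/τ₀ = (57.3877·0.310455 − 0.289133·59.4) / 0.021322 = 0.641798/0.021322 ≈ 30.1.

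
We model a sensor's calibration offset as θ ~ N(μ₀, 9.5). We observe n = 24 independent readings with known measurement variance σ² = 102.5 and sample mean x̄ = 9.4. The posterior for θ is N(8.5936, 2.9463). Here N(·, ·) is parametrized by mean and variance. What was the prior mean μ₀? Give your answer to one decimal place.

The posterior mean is a precision-weighted average: μ_n = (τ₀μ₀ + τ_data·x̄)/(τ₀+τ_data), with τ₀=1/σ₀² and τ_data=n/σ².
Here τ₀ = 1/9.5 = 0.105263 and τ_data = 24/102.5 = 0.234146, so τ_n = 0.339409.
Rearranging for μ₀: μ₀ = (μ_n·τ_n − τ_data·x̄)/τ₀ = (8.5936·0.339409 − 0.234146·9.4) / 0.105263 = 0.715773/0.105263 ≈ 6.8.

μ₀ = 6.8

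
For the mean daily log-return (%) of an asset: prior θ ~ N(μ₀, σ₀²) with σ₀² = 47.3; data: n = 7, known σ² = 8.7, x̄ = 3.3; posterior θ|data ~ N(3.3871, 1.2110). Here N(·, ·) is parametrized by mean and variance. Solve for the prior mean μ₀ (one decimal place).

μ₀ = 6.7

With known observation variance, the Normal–Normal posterior has precision τ_n = τ₀ + n/σ² and mean μ_n = (τ₀μ₀ + (n/σ²)x̄)/τ_n.
Here τ₀ = 1/47.3 = 0.021142 and τ_data = 7/8.7 = 0.804598, so τ_n = 0.825740.
Rearranging for μ₀: μ₀ = (μ_n·τ_n − τ_data·x̄)/τ₀ = (3.3871·0.825740 − 0.804598·3.3) / 0.021142 = 0.141691/0.021142 ≈ 6.7.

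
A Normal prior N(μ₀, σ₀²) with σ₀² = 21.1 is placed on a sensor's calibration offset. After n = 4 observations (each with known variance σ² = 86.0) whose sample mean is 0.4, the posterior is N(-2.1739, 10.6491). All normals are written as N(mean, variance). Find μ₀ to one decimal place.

With known observation variance, the Normal–Normal posterior has precision τ_n = τ₀ + n/σ² and mean μ_n = (τ₀μ₀ + (n/σ²)x̄)/τ_n.
Here τ₀ = 1/21.1 = 0.047393 and τ_data = 4/86.0 = 0.046512, so τ_n = 0.093905.
Rearranging for μ₀: μ₀ = (μ_n·τ_n − τ_data·x̄)/τ₀ = (-2.1739·0.093905 − 0.046512·0.4) / 0.047393 = -0.222745/0.047393 ≈ -4.7.

μ₀ = -4.7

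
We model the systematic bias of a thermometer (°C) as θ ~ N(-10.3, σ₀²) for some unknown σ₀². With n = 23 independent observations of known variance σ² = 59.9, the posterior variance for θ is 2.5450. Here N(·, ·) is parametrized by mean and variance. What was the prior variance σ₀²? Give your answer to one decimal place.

σ₀² = 111.7

Posterior precision equals prior precision plus data precision: 1/σ_n² = 1/σ₀² + n/σ².
So 1/σ₀² = 1/2.5450 − 23/59.9 = 0.392927 − 0.383973 = 0.008954.
Hence σ₀² = 1/0.008954 ≈ 111.7.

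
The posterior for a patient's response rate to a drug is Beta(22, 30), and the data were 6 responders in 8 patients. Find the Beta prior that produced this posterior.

A Beta(a, b) prior with s successes and f failures in binomial data gives a Beta(a+s, b+f) posterior.
Subtract the data counts: 22−6=16, 30−2=28.

Beta(16, 28)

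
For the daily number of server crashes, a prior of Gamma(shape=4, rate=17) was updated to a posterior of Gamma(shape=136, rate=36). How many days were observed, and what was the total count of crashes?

A Gamma(α, β) prior (rate parametrization) on a Poisson rate with n observations summing to S gives posterior Gamma(α+S, β+n).
Matching: Σxᵢ = 136 − 4 = 132 and n = 36 − 17 = 19.

n = 19 days with total 132 crashes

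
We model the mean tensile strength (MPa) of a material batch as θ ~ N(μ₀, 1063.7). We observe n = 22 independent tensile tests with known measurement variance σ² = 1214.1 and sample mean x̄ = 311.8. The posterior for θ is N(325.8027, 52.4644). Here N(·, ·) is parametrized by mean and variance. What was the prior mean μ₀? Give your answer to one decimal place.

μ₀ = 595.7

With known observation variance, the Normal–Normal posterior has precision τ_n = τ₀ + n/σ² and mean μ_n = (τ₀μ₀ + (n/σ²)x̄)/τ_n.
Here τ₀ = 1/1063.7 = 0.000940 and τ_data = 22/1214.1 = 0.018120, so τ_n = 0.019060.
Rearranging for μ₀: μ₀ = (μ_n·τ_n − τ_data·x̄)/τ₀ = (325.8027·0.019060 − 0.018120·311.8) / 0.000940 = 0.559983/0.000940 ≈ 595.7.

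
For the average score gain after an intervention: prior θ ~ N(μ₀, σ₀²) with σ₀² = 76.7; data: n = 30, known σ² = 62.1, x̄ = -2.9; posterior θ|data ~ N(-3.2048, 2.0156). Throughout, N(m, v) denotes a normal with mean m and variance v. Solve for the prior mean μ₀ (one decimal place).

With known observation variance, the Normal–Normal posterior has precision τ_n = τ₀ + n/σ² and mean μ_n = (τ₀μ₀ + (n/σ²)x̄)/τ_n.
Here τ₀ = 1/76.7 = 0.013038 and τ_data = 30/62.1 = 0.483092, so τ_n = 0.496130.
Rearranging for μ₀: μ₀ = (μ_n·τ_n − τ_data·x̄)/τ₀ = (-3.2048·0.496130 − 0.483092·-2.9) / 0.013038 = -0.189031/0.013038 ≈ -14.5.

μ₀ = -14.5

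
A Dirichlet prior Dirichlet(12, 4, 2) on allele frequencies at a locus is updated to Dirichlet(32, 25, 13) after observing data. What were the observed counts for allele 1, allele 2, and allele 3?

For a Dirichlet(α) prior with multinomial counts c, the posterior is Dirichlet(α + c) componentwise.
Counts are posterior − prior componentwise: 32−12=20, 25−4=21, 13−2=11.

counts (20, 21, 11)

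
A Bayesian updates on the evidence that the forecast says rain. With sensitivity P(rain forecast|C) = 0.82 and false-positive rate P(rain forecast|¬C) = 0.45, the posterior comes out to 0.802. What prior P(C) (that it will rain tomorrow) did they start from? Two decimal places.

P(C) = 0.69

In odds form, posterior odds = prior odds × likelihood ratio, so prior odds = posterior odds ÷ LR.
Posterior odds = 0.802/(1−0.802) = 4.0505. LR = 0.82/0.45 = 1.8222.
Prior odds = 4.0505/1.8222 = 2.2229, so P(C) = 2.2229/(1+2.2229) ≈ 0.69.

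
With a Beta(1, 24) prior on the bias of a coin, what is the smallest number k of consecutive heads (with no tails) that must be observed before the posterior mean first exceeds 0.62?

k = 39

After k heads and 0 tails the posterior is Beta(1+k, 24), with mean (1+k)/(1+24+k).
Set (1+k)/(25+k) > 0.62 and solve: k > (0.62·25 − 1)/(1 − 0.62) = 38.158.
The smallest integer exceeding 38.158 is 39, and checking k=39: (40)/(64) = 0.6250 > 0.62.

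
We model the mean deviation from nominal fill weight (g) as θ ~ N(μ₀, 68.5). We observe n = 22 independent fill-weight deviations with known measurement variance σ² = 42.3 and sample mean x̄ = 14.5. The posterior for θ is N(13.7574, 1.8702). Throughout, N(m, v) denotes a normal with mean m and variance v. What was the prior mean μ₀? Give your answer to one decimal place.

With known observation variance, the Normal–Normal posterior has precision τ_n = τ₀ + n/σ² and mean μ_n = (τ₀μ₀ + (n/σ²)x̄)/τ_n.
Here τ₀ = 1/68.5 = 0.014599 and τ_data = 22/42.3 = 0.520095, so τ_n = 0.534694.
Rearranging for μ₀: μ₀ = (μ_n·τ_n − τ_data·x̄)/τ₀ = (13.7574·0.534694 − 0.520095·14.5) / 0.014599 = -0.185378/0.014599 ≈ -12.7.

μ₀ = -12.7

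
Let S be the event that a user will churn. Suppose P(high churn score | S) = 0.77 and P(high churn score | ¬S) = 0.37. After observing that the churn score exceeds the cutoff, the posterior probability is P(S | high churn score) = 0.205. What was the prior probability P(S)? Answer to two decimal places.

P(S) = 0.11

Bayes' rule in odds form gives O(S|E) = O(S)·[P(E|S)/P(E|¬S)], hence O(S) = O(S|E)/LR.
Posterior odds = 0.205/(1−0.205) = 0.2579. LR = 0.77/0.37 = 2.0811.
Prior odds = 0.2579/2.0811 = 0.1239, so P(S) = 0.1239/(1+0.1239) ≈ 0.11.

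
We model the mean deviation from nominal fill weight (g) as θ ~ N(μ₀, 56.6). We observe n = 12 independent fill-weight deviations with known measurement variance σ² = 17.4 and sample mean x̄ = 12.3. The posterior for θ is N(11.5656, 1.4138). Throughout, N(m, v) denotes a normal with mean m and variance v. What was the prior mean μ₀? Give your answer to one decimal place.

With known observation variance, the Normal–Normal posterior has precision τ_n = τ₀ + n/σ² and mean μ_n = (τ₀μ₀ + (n/σ²)x̄)/τ_n.
Here τ₀ = 1/56.6 = 0.017668 and τ_data = 12/17.4 = 0.689655, so τ_n = 0.707323.
Rearranging for μ₀: μ₀ = (μ_n·τ_n − τ_data·x̄)/τ₀ = (11.5656·0.707323 − 0.689655·12.3) / 0.017668 = -0.302142/0.017668 ≈ -17.1.

μ₀ = -17.1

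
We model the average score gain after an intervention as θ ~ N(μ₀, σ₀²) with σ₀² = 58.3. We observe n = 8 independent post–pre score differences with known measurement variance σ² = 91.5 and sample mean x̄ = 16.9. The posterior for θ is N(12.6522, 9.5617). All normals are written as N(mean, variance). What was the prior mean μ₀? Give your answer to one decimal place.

μ₀ = -9.0

With known observation variance, the Normal–Normal posterior has precision τ_n = τ₀ + n/σ² and mean μ_n = (τ₀μ₀ + (n/σ²)x̄)/τ_n.
Here τ₀ = 1/58.3 = 0.017153 and τ_data = 8/91.5 = 0.087432, so τ_n = 0.104585.
Rearranging for μ₀: μ₀ = (μ_n·τ_n − τ_data·x̄)/τ₀ = (12.6522·0.104585 − 0.087432·16.9) / 0.017153 = -0.154370/0.017153 ≈ -9.0.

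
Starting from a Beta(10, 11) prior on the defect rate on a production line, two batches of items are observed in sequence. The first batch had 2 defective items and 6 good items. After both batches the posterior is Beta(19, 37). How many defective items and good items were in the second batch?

Sequential conjugate updates are equivalent to a single update on the pooled data, so total successes = posterior α − prior α and total failures = posterior β − prior β.
Total across both batches: 19−10=9 defective items, 37−11=26 good items.
Subtract the first batch: 9−2=7 defective items and 26−6=20 good items.

7 defective items and 20 good items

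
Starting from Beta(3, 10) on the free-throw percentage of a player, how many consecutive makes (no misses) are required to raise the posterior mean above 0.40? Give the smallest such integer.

After k makes and 0 misses the posterior is Beta(3+k, 10), with mean (3+k)/(3+10+k).
Set (3+k)/(13+k) > 0.40 and solve: k > (0.40·13 − 3)/(1 − 0.40) = 3.667.
The smallest integer exceeding 3.667 is 4, and checking k=4: (7)/(17) = 0.4118 > 0.40.

k = 4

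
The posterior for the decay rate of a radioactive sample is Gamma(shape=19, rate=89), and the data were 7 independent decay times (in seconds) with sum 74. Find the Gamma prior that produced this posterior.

Gamma–exponential conjugacy: posterior shape = α + n, posterior rate = β + Σtᵢ.
So α = 19 − 7 = 12 and β = 89 − 74 = 15.

Gamma(shape=12, rate=15)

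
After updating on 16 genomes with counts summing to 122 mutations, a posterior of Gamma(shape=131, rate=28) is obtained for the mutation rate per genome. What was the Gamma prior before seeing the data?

Gamma(shape=9, rate=12)

A Gamma(α, β) prior (rate parametrization) on a Poisson rate with n observations summing to S gives posterior Gamma(α+S, β+n).
So α = 131 − 122 = 9 and β = 28 − 16 = 12.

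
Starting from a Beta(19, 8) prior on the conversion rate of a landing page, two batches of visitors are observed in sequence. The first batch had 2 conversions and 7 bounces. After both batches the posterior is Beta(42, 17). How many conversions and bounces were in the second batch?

Because Beta–binomial updating is additive in the counts, the combined data contributed (α_post−α_prior, β_post−β_prior) successes and failures.
Total across both batches: 42−19=23 conversions, 17−8=9 bounces.
Subtract the first batch: 23−2=21 conversions and 9−7=2 bounces.

21 conversions and 2 bounces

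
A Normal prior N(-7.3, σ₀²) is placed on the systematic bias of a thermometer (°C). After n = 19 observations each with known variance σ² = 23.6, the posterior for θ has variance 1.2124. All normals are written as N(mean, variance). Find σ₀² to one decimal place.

Posterior precision equals prior precision plus data precision: 1/σ_n² = 1/σ₀² + n/σ².
So 1/σ₀² = 1/1.2124 − 19/23.6 = 0.824810 − 0.805085 = 0.019725.
Hence σ₀² = 1/0.019725 ≈ 50.7.

σ₀² = 50.7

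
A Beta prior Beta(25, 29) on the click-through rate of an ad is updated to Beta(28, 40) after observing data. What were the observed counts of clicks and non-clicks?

A Beta(α, β) prior with s successes and f failures in binomial data gives a Beta(α+s, β+f) posterior.
Match parameters: s=28−25=3, f=40−29=11.

3 clicks and 11 non-clicks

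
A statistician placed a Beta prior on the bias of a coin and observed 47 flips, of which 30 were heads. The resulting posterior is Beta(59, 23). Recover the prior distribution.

Beta(29, 6)

Under Beta–binomial conjugacy the posterior parameters are (a+s, b+f).
Subtract the data counts: 59−30=29, 23−17=6.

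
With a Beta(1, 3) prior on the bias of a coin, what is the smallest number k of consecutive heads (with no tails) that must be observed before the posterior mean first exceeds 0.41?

k = 2

After k heads and 0 tails the posterior is Beta(1+k, 3), with mean (1+k)/(1+3+k).
Set (1+k)/(4+k) > 0.41 and solve: k > (0.41·4 − 1)/(1 − 0.41) = 1.085.
The smallest integer exceeding 1.085 is 2, and checking k=2: (3)/(6) = 0.5000 > 0.41.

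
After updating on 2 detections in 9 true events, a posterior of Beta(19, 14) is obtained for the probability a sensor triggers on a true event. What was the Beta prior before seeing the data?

Beta(17, 7)

A Beta(α, β) prior with s successes and f failures in binomial data gives a Beta(α+s, β+f) posterior.
Subtract the data counts: 19−2=17, 14−7=7.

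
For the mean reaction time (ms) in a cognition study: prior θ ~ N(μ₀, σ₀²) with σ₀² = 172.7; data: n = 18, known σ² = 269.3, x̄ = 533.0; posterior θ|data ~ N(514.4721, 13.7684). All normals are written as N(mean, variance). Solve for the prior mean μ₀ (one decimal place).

The posterior mean is a precision-weighted average: μ_n = (τ₀μ₀ + τ_data·x̄)/(τ₀+τ_data), with τ₀=1/σ₀² and τ_data=n/σ².
Here τ₀ = 1/172.7 = 0.005790 and τ_data = 18/269.3 = 0.066840, so τ_n = 0.072630.
Rearranging for μ₀: μ₀ = (μ_n·τ_n − τ_data·x̄)/τ₀ = (514.4721·0.072630 − 0.066840·533.0) / 0.005790 = 1.740389/0.005790 ≈ 300.6.

μ₀ = 300.6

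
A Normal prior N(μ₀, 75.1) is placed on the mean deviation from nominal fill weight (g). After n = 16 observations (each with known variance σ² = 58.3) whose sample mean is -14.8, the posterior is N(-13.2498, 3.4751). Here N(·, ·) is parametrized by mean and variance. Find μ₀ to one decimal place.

With known observation variance, the Normal–Normal posterior has precision τ_n = τ₀ + n/σ² and mean μ_n = (τ₀μ₀ + (n/σ²)x̄)/τ_n.
Here τ₀ = 1/75.1 = 0.013316 and τ_data = 16/58.3 = 0.274443, so τ_n = 0.287759.
Rearranging for μ₀: μ₀ = (μ_n·τ_n − τ_data·x̄)/τ₀ = (-13.2498·0.287759 − 0.274443·-14.8) / 0.013316 = 0.249007/0.013316 ≈ 18.7.

μ₀ = 18.7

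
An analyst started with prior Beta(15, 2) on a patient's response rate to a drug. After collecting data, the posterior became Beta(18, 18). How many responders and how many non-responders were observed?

3 responders and 16 non-responders

Beta is conjugate to the binomial likelihood: posterior = Beta(α+s, β+f).
So s = 18 − 15 = 3 and f = 18 − 2 = 16.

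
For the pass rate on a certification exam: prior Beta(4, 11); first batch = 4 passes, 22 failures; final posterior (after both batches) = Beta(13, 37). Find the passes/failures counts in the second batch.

5 passes and 4 failures

Sequential conjugate updates are equivalent to a single update on the pooled data, so total successes = posterior α − prior α and total failures = posterior β − prior β.
Total across both batches: 13−4=9 passes, 37−11=26 failures.
Subtract the first batch: 9−4=5 passes and 26−22=4 failures.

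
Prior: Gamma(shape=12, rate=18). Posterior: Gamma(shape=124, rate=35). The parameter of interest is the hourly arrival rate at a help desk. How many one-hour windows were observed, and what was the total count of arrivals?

Gamma–Poisson conjugacy: posterior shape = α + Σxᵢ, posterior rate = β + n.
Matching: Σxᵢ = 124 − 12 = 112 and n = 35 − 18 = 17.

n = 17 one-hour windows with total 112 arrivals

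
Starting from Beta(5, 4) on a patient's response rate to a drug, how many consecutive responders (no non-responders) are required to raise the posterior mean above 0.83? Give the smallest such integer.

After k responders and 0 non-responders the posterior is Beta(5+k, 4), with mean (5+k)/(5+4+k).
Set (5+k)/(9+k) > 0.83 and solve: k > (0.83·9 − 5)/(1 − 0.83) = 14.529.
The smallest integer exceeding 14.529 is 15.

k = 15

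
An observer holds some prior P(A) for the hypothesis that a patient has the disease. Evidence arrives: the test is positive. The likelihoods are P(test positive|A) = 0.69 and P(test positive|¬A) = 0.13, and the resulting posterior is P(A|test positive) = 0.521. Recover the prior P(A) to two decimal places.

P(A) = 0.17

Bayes' rule in odds form gives O(A|E) = O(A)·[P(E|A)/P(E|¬A)], hence O(A) = O(A|E)/LR.
Posterior odds = 0.521/(1−0.521) = 1.0877. LR = 0.69/0.13 = 5.3077.
Prior odds = 1.0877/5.3077 = 0.2049, so P(A) = 0.2049/(1+0.2049) ≈ 0.17.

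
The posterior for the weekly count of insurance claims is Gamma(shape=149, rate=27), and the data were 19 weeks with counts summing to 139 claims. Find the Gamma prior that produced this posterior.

A Gamma(α, β) prior (rate parametrization) on a Poisson rate with n observations summing to S gives posterior Gamma(α+S, β+n).
So α = 149 − 139 = 10 and β = 27 − 19 = 8.

Gamma(shape=10, rate=8)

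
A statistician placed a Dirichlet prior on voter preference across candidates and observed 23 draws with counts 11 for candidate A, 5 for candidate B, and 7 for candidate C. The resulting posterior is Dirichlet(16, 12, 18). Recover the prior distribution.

Dirichlet(5, 7, 11)

For a Dirichlet(α) prior with multinomial counts c, the posterior is Dirichlet(α + c) componentwise.
Subtract each count from the matching posterior parameter: 16−11=5, 12−5=7, 18−7=11.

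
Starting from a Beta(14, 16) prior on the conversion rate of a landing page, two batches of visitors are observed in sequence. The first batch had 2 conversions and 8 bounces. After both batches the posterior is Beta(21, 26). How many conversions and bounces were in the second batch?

5 conversions and 2 bounces

Sequential conjugate updates are equivalent to a single update on the pooled data, so total successes = posterior α − prior α and total failures = posterior β − prior β.
Total across both batches: 21−14=7 conversions, 26−16=10 bounces.
Subtract the first batch: 7−2=5 conversions and 10−8=2 bounces.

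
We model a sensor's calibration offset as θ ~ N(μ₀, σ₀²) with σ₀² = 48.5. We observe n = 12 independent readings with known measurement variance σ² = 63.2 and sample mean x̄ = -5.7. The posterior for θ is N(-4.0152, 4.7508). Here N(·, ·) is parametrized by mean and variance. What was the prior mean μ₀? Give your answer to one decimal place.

μ₀ = 11.5

With known observation variance, the Normal–Normal posterior has precision τ_n = τ₀ + n/σ² and mean μ_n = (τ₀μ₀ + (n/σ²)x̄)/τ_n.
Here τ₀ = 1/48.5 = 0.020619 and τ_data = 12/63.2 = 0.189873, so τ_n = 0.210492.
Rearranging for μ₀: μ₀ = (μ_n·τ_n − τ_data·x̄)/τ₀ = (-4.0152·0.210492 − 0.189873·-5.7) / 0.020619 = 0.237109/0.020619 ≈ 11.5.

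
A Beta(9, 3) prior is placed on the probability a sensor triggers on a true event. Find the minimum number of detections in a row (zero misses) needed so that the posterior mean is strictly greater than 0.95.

After k detections and 0 misses the posterior is Beta(9+k, 3), with mean (9+k)/(9+3+k).
Set (9+k)/(12+k) > 0.95 and solve: k > (0.95·12 − 9)/(1 − 0.95) = 48.000.
The smallest integer exceeding 48.000 is 49, and checking k=49: (58)/(61) = 0.9508 > 0.95.

k = 49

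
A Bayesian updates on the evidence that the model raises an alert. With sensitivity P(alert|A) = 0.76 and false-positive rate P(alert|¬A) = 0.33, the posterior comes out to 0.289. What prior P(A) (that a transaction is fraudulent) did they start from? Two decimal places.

In odds form, posterior odds = prior odds × likelihood ratio, so prior odds = posterior odds ÷ LR.
Posterior odds = 0.289/(1−0.289) = 0.4065. LR = 0.76/0.33 = 2.3030.
Prior odds = 0.4065/2.3030 = 0.1765, so P(A) = 0.1765/(1+0.1765) ≈ 0.15.

P(A) = 0.15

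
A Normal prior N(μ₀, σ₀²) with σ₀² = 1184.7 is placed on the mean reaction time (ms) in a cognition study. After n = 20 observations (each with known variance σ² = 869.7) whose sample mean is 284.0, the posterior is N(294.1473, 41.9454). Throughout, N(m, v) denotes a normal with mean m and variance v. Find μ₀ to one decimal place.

The posterior mean is a precision-weighted average: μ_n = (τ₀μ₀ + τ_data·x̄)/(τ₀+τ_data), with τ₀=1/σ₀² and τ_data=n/σ².
Here τ₀ = 1/1184.7 = 0.000844 and τ_data = 20/869.7 = 0.022996, so τ_n = 0.023840.
Rearranging for μ₀: μ₀ = (μ_n·τ_n − τ_data·x̄)/τ₀ = (294.1473·0.023840 − 0.022996·284.0) / 0.000844 = 0.481608/0.000844 ≈ 570.6.

μ₀ = 570.6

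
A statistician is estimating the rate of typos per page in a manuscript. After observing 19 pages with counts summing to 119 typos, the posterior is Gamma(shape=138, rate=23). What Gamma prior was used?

Gamma(shape=19, rate=4)

A Gamma(α, β) prior (rate parametrization) on a Poisson rate with n observations summing to S gives posterior Gamma(α+S, β+n).
So α = 138 − 119 = 19 and β = 23 − 19 = 4.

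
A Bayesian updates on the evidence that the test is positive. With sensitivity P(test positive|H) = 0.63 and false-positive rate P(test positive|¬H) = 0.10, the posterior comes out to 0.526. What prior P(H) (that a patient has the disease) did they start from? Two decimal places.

Bayes' rule in odds form gives O(H|E) = O(H)·[P(E|H)/P(E|¬H)], hence O(H) = O(H|E)/LR.
Posterior odds = 0.526/(1−0.526) = 1.1097. LR = 0.63/0.10 = 6.3000.
Prior odds = 1.1097/6.3000 = 0.1761, so P(H) = 0.1761/(1+0.1761) ≈ 0.15.

P(H) = 0.15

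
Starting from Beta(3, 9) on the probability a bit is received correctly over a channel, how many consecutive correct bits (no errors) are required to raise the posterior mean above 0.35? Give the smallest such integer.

After k correct bits and 0 errors the posterior is Beta(3+k, 9), with mean (3+k)/(3+9+k).
Set (3+k)/(12+k) > 0.35 and solve: k > (0.35·12 − 3)/(1 − 0.35) = 1.846.
The smallest integer exceeding 1.846 is 2, and checking k=2: (5)/(14) = 0.3571 > 0.35.

k = 2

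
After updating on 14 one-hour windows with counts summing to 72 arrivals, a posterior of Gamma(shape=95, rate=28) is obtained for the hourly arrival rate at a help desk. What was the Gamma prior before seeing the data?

Gamma(shape=23, rate=14)

A Gamma(α, β) prior (rate parametrization) on a Poisson rate with n observations summing to S gives posterior Gamma(α+S, β+n).
So α = 95 − 72 = 23 and β = 28 − 14 = 14.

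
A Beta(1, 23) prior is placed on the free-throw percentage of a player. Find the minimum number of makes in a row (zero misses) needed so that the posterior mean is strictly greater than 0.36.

k = 12

After k makes and 0 misses the posterior is Beta(1+k, 23), with mean (1+k)/(1+23+k).
Set (1+k)/(24+k) > 0.36 and solve: k > (0.36·24 − 1)/(1 − 0.36) = 11.938.
The smallest integer exceeding 11.938 is 12.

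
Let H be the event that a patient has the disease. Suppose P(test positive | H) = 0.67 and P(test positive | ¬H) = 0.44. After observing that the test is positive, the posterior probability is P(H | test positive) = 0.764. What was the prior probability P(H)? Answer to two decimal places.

Bayes' rule in odds form gives O(H|E) = O(H)·[P(E|H)/P(E|¬H)], hence O(H) = O(H|E)/LR.
Posterior odds = 0.764/(1−0.764) = 3.2373. LR = 0.67/0.44 = 1.5227.
Prior odds = 3.2373/1.5227 = 2.1260, so P(H) = 2.1260/(1+2.1260) ≈ 0.68.

P(H) = 0.68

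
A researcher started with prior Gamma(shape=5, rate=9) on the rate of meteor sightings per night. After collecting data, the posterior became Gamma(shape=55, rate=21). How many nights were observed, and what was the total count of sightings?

n = 12 nights with total 50 sightings

Gamma–Poisson conjugacy: posterior shape = α + Σxᵢ, posterior rate = β + n.
Matching: Σxᵢ = 55 − 5 = 50 and n = 21 − 9 = 12.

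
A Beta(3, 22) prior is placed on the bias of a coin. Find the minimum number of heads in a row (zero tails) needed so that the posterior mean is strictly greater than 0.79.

After k heads and 0 tails the posterior is Beta(3+k, 22), with mean (3+k)/(3+22+k).
Set (3+k)/(25+k) > 0.79 and solve: k > (0.79·25 − 3)/(1 − 0.79) = 79.762.
The smallest integer exceeding 79.762 is 80, and checking k=80: (83)/(105) = 0.7905 > 0.79.

k = 80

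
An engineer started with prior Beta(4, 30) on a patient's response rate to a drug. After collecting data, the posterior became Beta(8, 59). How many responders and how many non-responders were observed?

Beta is conjugate to the binomial likelihood: posterior = Beta(α+s, β+f).
Match parameters: s=8−4=4, f=59−30=29.

4 responders and 29 non-responders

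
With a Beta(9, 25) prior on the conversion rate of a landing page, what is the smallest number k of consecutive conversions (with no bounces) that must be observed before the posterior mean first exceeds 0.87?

After k conversions and 0 bounces the posterior is Beta(9+k, 25), with mean (9+k)/(9+25+k).
Set (9+k)/(34+k) > 0.87 and solve: k > (0.87·34 − 9)/(1 − 0.87) = 158.308.
The smallest integer exceeding 158.308 is 159.

k = 159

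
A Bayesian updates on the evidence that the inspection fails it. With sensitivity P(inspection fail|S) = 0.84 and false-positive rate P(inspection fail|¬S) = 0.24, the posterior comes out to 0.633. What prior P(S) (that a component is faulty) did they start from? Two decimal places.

P(S) = 0.33

Bayes' rule in odds form gives O(S|E) = O(S)·[P(E|S)/P(E|¬S)], hence O(S) = O(S|E)/LR.
Posterior odds = 0.633/(1−0.633) = 1.7248. LR = 0.84/0.24 = 3.5000.
Prior odds = 1.7248/3.5000 = 0.4928, so P(S) = 0.4928/(1+0.4928) ≈ 0.33.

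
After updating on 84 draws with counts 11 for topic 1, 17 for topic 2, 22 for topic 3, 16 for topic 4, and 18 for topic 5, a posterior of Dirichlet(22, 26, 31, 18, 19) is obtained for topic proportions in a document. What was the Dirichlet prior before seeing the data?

For a Dirichlet(α) prior with multinomial counts c, the posterior is Dirichlet(α + c) componentwise.
Subtract each count from the matching posterior parameter: 22−11=11, 26−17=9, 31−22=9, 18−16=2, 19−18=1.

Dirichlet(11, 9, 9, 2, 1)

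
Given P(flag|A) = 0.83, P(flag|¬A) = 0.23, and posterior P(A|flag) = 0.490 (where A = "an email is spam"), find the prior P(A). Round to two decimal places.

P(A) = 0.21

Bayes' rule in odds form gives O(A|E) = O(A)·[P(E|A)/P(E|¬A)], hence O(A) = O(A|E)/LR.
Posterior odds = 0.490/(1−0.490) = 0.9608. LR = 0.83/0.23 = 3.6087.
Prior odds = 0.9608/3.6087 = 0.2662, so P(A) = 0.2662/(1+0.2662) ≈ 0.21.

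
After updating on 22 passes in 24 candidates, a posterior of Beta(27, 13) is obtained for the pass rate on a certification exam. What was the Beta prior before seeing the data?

Beta(5, 11)

Beta is conjugate to the binomial likelihood: posterior = Beta(α+s, β+f).
Subtract the data counts: 27−22=5, 13−2=11.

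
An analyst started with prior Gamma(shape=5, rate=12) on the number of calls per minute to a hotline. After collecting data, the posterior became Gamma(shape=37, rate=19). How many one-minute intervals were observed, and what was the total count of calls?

n = 7 one-minute intervals with total 32 calls

A Gamma(α, β) prior (rate parametrization) on a Poisson rate with n observations summing to S gives posterior Gamma(α+S, β+n).
Matching: Σxᵢ = 37 − 5 = 32 and n = 19 − 12 = 7.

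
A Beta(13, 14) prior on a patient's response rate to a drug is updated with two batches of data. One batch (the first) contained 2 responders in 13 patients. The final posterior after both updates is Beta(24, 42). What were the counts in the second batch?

9 responders and 17 non-responders

Because Beta–binomial updating is additive in the counts, the combined data contributed (α_post−α_prior, β_post−β_prior) successes and failures.
Total across both batches: 24−13=11 responders, 42−14=28 non-responders.
Subtract the first batch: 11−2=9 responders and 28−11=17 non-responders.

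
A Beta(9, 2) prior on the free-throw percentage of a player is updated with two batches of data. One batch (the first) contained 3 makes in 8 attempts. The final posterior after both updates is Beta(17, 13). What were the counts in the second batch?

Because Beta–binomial updating is additive in the counts, the combined data contributed (α_post−α_prior, β_post−β_prior) successes and failures.
Total across both batches: 17−9=8 makes, 13−2=11 misses.
Subtract the first batch: 8−3=5 makes and 11−5=6 misses.

5 makes and 6 misses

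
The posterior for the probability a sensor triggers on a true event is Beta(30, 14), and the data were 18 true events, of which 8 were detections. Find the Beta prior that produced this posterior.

Beta is conjugate to the binomial likelihood: posterior = Beta(a+s, b+f).
So a = 30 − 8 = 22 and b = 14 − 10 = 4.

Beta(22, 4)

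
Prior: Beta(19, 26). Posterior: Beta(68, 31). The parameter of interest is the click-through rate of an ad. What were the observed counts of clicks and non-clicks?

Beta is conjugate to the binomial likelihood: posterior = Beta(α+s, β+f).
So s = 68 − 19 = 49 and f = 31 − 26 = 5.

49 clicks and 5 non-clicks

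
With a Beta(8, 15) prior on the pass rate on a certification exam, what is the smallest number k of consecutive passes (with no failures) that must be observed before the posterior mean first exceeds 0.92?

k = 165

After k passes and 0 failures the posterior is Beta(8+k, 15), with mean (8+k)/(8+15+k).
Set (8+k)/(23+k) > 0.92 and solve: k > (0.92·23 − 8)/(1 − 0.92) = 164.500.
The smallest integer exceeding 164.500 is 165.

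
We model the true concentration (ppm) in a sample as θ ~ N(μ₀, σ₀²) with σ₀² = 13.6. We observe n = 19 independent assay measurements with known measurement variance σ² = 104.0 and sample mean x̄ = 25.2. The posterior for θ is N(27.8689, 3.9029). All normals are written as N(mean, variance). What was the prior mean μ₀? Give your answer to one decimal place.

μ₀ = 34.5

The posterior mean is a precision-weighted average: μ_n = (τ₀μ₀ + τ_data·x̄)/(τ₀+τ_data), with τ₀=1/σ₀² and τ_data=n/σ².
Here τ₀ = 1/13.6 = 0.073529 and τ_data = 19/104.0 = 0.182692, so τ_n = 0.256221.
Rearranging for μ₀: μ₀ = (μ_n·τ_n − τ_data·x̄)/τ₀ = (27.8689·0.256221 − 0.182692·25.2) / 0.073529 = 2.536759/0.073529 ≈ 34.5.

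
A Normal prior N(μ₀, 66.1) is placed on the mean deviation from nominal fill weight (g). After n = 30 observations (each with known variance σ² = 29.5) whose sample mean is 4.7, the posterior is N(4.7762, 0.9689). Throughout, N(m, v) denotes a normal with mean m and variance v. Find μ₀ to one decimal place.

The posterior mean is a precision-weighted average: μ_n = (τ₀μ₀ + τ_data·x̄)/(τ₀+τ_data), with τ₀=1/σ₀² and τ_data=n/σ².
Here τ₀ = 1/66.1 = 0.015129 and τ_data = 30/29.5 = 1.016949, so τ_n = 1.032078.
Rearranging for μ₀: μ₀ = (μ_n·τ_n − τ_data·x̄)/τ₀ = (4.7762·1.032078 − 1.016949·4.7) / 0.015129 = 0.149751/0.015129 ≈ 9.9.

μ₀ = 9.9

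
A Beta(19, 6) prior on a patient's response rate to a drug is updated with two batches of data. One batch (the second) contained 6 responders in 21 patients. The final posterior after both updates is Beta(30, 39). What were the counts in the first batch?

5 responders and 18 non-responders

Because Beta–binomial updating is additive in the counts, the combined data contributed (α_post−α_prior, β_post−β_prior) successes and failures.
Total across both batches: 30−19=11 responders, 39−6=33 non-responders.
Subtract the second batch: 11−6=5 responders and 33−15=18 non-responders.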